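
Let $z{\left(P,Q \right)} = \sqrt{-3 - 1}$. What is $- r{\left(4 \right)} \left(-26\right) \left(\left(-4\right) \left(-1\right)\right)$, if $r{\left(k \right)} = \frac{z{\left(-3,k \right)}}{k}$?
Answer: $52 i \approx 52.0 i$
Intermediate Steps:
$z{\left(P,Q \right)} = 2 i$ ($z{\left(P,Q \right)} = \sqrt{-4} = 2 i$)
$r{\left(k \right)} = \frac{2 i}{k}$
$- r{\left(4 \right)} \left(-26\right) \left(\left(-4\right) \left(-1\right)\right) = - \frac{2 i}{4} \left(-26\right) \left(\left(-4\right) \left(-1\right)\right) = - 2 i \frac{1}{4} \left(-26\right) 4 = - \frac{i}{2} \left(-26\right) 4 = - - 13 i 4 = - \left(-52\right) i = 52 i$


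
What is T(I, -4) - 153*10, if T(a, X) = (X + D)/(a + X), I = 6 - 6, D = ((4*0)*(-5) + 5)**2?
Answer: -6141/4 ≈ -1535.3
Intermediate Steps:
D = 25 (D = (0*(-5) + 5)**2 = (0 + 5)**2 = 5**2 = 25)
I = 0
T(a, X) = (25 + X)/(X + a) (T(a, X) = (X + 25)/(a + X) = (25 + X)/(X + a))
T(I, -4) - 153*10 = (25 - 4)/(-4 + 0) - 153*10 = 21/(-4) - 1530 = -1/4*21 - 1530 = -21/4 - 1530 = -6141/4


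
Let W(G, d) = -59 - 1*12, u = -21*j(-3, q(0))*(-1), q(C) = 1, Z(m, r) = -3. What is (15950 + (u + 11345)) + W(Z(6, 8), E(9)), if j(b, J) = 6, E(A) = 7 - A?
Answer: 27350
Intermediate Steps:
u = 126 (u = -21*6*(-1) = -126*(-1) = 126)
W(G, d) = -71 (W(G, d) = -59 - 12 = -71)
(15950 + (u + 11345)) + W(Z(6, 8), E(9)) = (15950 + (126 + 11345)) - 71 = (15950 + 11471) - 71 = 27421 - 71 = 27350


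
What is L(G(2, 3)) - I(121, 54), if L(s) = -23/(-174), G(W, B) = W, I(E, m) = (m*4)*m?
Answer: -2029513/174 ≈ -11664.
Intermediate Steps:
I(E, m) = 4*m**2 (I(E, m) = (4*m)*m = 4*m**2)
L(s) = 23/174 (L(s) = -23*(-1/174) = 23/174)
L(G(2, 3)) - I(121, 54) = 23/174 - 4*54**2 = 23/174 - 4*2916 = 23/174 - 1*11664 = 23/174 - 11664 = -2029513/174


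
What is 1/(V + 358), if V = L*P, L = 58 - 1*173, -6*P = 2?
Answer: 3/1189 ≈ 0.0025231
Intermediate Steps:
P = -⅓ (P = -⅙*2 = -⅓ ≈ -0.33333)
L = -115 (L = 58 - 173 = -115)
V = 115/3 (V = -115*(-⅓) = 115/3 ≈ 38.333)
1/(V + 358) = 1/(115/3 + 358) = 1/(1189/3) = 3/1189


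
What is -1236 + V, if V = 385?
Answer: -851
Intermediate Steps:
-1236 + V = -1236 + 385 = -851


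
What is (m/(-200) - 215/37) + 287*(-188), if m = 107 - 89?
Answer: -199659033/3700 ≈ -53962.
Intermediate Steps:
m = 18
(m/(-200) - 215/37) + 287*(-188) = (18/(-200) - 215/37) + 287*(-188) = (18*(-1/200) - 215*1/37) - 53956 = (-9/100 - 215/37) - 53956 = -21833/3700 - 53956 = -199659033/3700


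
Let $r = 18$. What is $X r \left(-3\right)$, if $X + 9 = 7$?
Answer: $108$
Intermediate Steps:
$X = -2$ ($X = -9 + 7 = -2$)
$X r \left(-3\right) = \left(-2\right) 18 \left(-3\right) = \left(-36\right) \left(-3\right) = 108$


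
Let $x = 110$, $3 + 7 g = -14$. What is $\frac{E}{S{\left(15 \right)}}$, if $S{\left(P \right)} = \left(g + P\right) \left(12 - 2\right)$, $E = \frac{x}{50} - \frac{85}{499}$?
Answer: $\frac{4431}{274450} \approx 0.016145$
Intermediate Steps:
$g = - \frac{17}{7}$ ($g = - \frac{3}{7} + \frac{1}{7} \left(-14\right) = - \frac{3}{7} - 2 = - \frac{17}{7} \approx -2.4286$)
$E = \frac{5064}{2495}$ ($E = \frac{110}{50} - \frac{85}{499} = 110 \cdot \frac{1}{50} - \frac{85}{499} = \frac{11}{5} - \frac{85}{499} = \frac{5064}{2495} \approx 2.0297$)
$S{\left(P \right)} = - \frac{170}{7} + 10 P$ ($S{\left(P \right)} = \left(- \frac{17}{7} + P\right) \left(12 - 2\right) = \left(- \frac{17}{7} + P\right) 10 = - \frac{170}{7} + 10 P$)
$\frac{E}{S{\left(15 \right)}} = \frac{5064}{2495 \left(- \frac{170}{7} + 10 \cdot 15\right)} = \frac{5064}{2495 \left(- \frac{170}{7} + 150\right)} = \frac{5064}{2495 \cdot \frac{880}{7}} = \frac{5064}{2495} \cdot \frac{7}{880} = \frac{4431}{274450}$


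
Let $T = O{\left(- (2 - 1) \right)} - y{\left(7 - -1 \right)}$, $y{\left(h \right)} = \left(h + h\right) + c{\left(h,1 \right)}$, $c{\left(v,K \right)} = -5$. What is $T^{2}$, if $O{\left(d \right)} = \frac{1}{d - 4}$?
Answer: $\frac{3136}{25} \approx 125.44$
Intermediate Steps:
$y{\left(h \right)} = -5 + 2 h$ ($y{\left(h \right)} = \left(h + h\right) - 5 = 2 h - 5 = -5 + 2 h$)
$O{\left(d \right)} = \frac{1}{-4 + d}$
$T = - \frac{56}{5}$ ($T = \frac{1}{-4 - \left(2 - 1\right)} - \left(-5 + 2 \left(7 - -1\right)\right) = \frac{1}{-4 - 1} - \left(-5 + 2 \left(7 + 1\right)\right) = \frac{1}{-4 - 1} - \left(-5 + 2 \cdot 8\right) = \frac{1}{-5} - \left(-5 + 16\right) = - \frac{1}{5} - 11 = - \frac{56}{5} \approx -11.2$)
$T^{2} = \left(- \frac{56}{5}\right)^{2} = \frac{3136}{25}$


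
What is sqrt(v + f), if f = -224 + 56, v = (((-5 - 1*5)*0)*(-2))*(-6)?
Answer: 2*I*sqrt(42) ≈ 12.961*I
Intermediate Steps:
v = 0 (v = (((-5 - 5)*0)*(-2))*(-6) = (-10*0*(-2))*(-6) = (0*(-2))*(-6) = 0*(-6) = 0)
f = -168
sqrt(v + f) = sqrt(0 - 168) = sqrt(-168) = 2*I*sqrt(42)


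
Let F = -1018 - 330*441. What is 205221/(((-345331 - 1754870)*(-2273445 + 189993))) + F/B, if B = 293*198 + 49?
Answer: -213748459438771991/84688136521922892 ≈ -2.5239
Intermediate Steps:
F = -146548 (F = -1018 - 145530 = -146548)
B = 58063 (B = 58014 + 49 = 58063)
205221/(((-345331 - 1754870)*(-2273445 + 189993))) + F/B = 205221/(((-345331 - 1754870)*(-2273445 + 189993))) - 146548/58063 = 205221/((-2100201*(-2083452))) - 146548*1/58063 = 205221/4375667973852 - 146548/58063 = 205221*(1/4375667973852) - 146548/58063 = 68407/1458555991284 - 146548/58063 = -213748459438771991/84688136521922892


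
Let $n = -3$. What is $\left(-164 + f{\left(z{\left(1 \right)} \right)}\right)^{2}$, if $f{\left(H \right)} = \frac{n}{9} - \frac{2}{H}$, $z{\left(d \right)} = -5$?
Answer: $\frac{6046681}{225} \approx 26874.0$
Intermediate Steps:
$f{\left(H \right)} = - \frac{1}{3} - \frac{2}{H}$ ($f{\left(H \right)} = - \frac{3}{9} - \frac{2}{H} = \left(-3\right) \frac{1}{9} - \frac{2}{H} = - \frac{1}{3} - \frac{2}{H}$)
$\left(-164 + f{\left(z{\left(1 \right)} \right)}\right)^{2} = \left(-164 + \frac{-6 - -5}{3 \left(-5\right)}\right)^{2} = \left(-164 + \frac{1}{3} \left(- \frac{1}{5}\right) \left(-6 + 5\right)\right)^{2} = \left(-164 + \frac{1}{3} \left(- \frac{1}{5}\right) \left(-1\right)\right)^{2} = \left(-164 + \frac{1}{15}\right)^{2} = \left(- \frac{2459}{15}\right)^{2} = \frac{6046681}{225}$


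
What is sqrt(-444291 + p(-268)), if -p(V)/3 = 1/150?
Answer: I*sqrt(44429102)/10 ≈ 666.55*I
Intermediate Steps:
p(V) = -1/50 (p(V) = -3/150 = -3*1/150 = -1/50)
sqrt(-444291 + p(-268)) = sqrt(-444291 - 1/50) = sqrt(-22214551/50) = I*sqrt(44429102)/10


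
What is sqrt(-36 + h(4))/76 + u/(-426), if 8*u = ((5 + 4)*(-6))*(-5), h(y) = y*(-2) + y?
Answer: -45/568 + I*sqrt(10)/38 ≈ -0.079225 + 0.083218*I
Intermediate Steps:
h(y) = -y (h(y) = -2*y + y = -y)
u = 135/4 (u = (((5 + 4)*(-6))*(-5))/8 = ((9*(-6))*(-5))/8 = (-54*(-5))/8 = (1/8)*270 = 135/4 ≈ 33.750)
sqrt(-36 + h(4))/76 + u/(-426) = sqrt(-36 - 1*4)/76 + (135/4)/(-426) = sqrt(-36 - 4)*(1/76) + (135/4)*(-1/426) = sqrt(-40)*(1/76) - 45/568 = (2*I*sqrt(10))*(1/76) - 45/568 = I*sqrt(10)/38 - 45/568 = -45/568 + I*sqrt(10)/38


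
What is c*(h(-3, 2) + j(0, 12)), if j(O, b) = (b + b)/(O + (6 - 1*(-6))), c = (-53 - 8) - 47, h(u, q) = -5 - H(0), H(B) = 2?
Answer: 540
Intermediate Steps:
h(u, q) = -7 (h(u, q) = -5 - 1*2 = -5 - 2 = -7)
c = -108 (c = -61 - 47 = -108)
j(O, b) = 2*b/(12 + O) (j(O, b) = (2*b)/(O + (6 + 6)) = (2*b)/(O + 12) = (2*b)/(12 + O) = 2*b/(12 + O))
c*(h(-3, 2) + j(0, 12)) = -108*(-7 + 2*12/(12 + 0)) = -108*(-7 + 2*12/12) = -108*(-7 + 2*12*(1/12)) = -108*(-7 + 2) = -108*(-5) = 540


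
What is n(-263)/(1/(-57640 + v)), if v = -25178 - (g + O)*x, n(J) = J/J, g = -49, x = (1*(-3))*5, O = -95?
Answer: -84978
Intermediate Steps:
x = -15 (x = -3*5 = -15)
n(J) = 1
v = -27338 (v = -25178 - (-49 - 95)*(-15) = -25178 - (-144)*(-15) = -25178 - 1*2160 = -25178 - 2160 = -27338)
n(-263)/(1/(-57640 + v)) = 1/1/(-57640 - 27338) = 1/1/(-84978) = 1/(-1/84978) = 1*(-84978) = -84978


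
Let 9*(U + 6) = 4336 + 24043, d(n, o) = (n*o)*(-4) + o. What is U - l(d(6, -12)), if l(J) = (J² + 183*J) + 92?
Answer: -1112659/9 ≈ -1.2363e+5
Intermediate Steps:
d(n, o) = o - 4*n*o (d(n, o) = -4*n*o + o = o - 4*n*o)
l(J) = 92 + J² + 183*J
U = 28325/9 (U = -6 + (4336 + 24043)/9 = -6 + (⅑)*28379 = -6 + 28379/9 = 28325/9 ≈ 3147.2)
U - l(d(6, -12)) = 28325/9 - (92 + (-12*(1 - 4*6))² + 183*(-12*(1 - 4*6))) = 28325/9 - (92 + (-12*(1 - 24))² + 183*(-12*(1 - 24))) = 28325/9 - (92 + (-12*(-23))² + 183*(-12*(-23))) = 28325/9 - (92 + 276² + 183*276) = 28325/9 - (92 + 76176 + 50508) = 28325/9 - 1*126776 = 28325/9 - 126776 = -1112659/9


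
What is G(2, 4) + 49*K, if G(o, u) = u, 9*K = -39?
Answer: -625/3 ≈ -208.33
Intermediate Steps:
K = -13/3 (K = (1/9)*(-39) = -13/3 ≈ -4.3333)
G(2, 4) + 49*K = 4 + 49*(-13/3) = 4 - 637/3 = -625/3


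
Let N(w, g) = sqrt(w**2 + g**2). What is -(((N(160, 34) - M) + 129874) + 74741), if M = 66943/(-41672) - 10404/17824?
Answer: -1187357950955/5802826 - 2*sqrt(6689) ≈ -2.0478e+5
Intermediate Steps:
M = -12708965/5802826 (M = 66943*(-1/41672) - 10404*1/17824 = -66943/41672 - 2601/4456 = -12708965/5802826 ≈ -2.1901)
N(w, g) = sqrt(g**2 + w**2)
-(((N(160, 34) - M) + 129874) + 74741) = -(((sqrt(34**2 + 160**2) - 1*(-12708965/5802826)) + 129874) + 74741) = -(((sqrt(1156 + 25600) + 12708965/5802826) + 129874) + 74741) = -(((sqrt(26756) + 12708965/5802826) + 129874) + 74741) = -(((2*sqrt(6689) + 12708965/5802826) + 129874) + 74741) = -(((12708965/5802826 + 2*sqrt(6689)) + 129874) + 74741) = -((753648932889/5802826 + 2*sqrt(6689)) + 74741) = -(1187357950955/5802826 + 2*sqrt(6689)) = -1187357950955/5802826 - 2*sqrt(6689)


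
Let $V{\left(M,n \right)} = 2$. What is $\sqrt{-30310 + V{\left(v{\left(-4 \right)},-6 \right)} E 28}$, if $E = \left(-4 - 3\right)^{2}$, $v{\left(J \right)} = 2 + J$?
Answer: $i \sqrt{27566} \approx 166.03 i$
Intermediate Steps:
$E = 49$ ($E = \left(-7\right)^{2} = 49$)
$\sqrt{-30310 + V{\left(v{\left(-4 \right)},-6 \right)} E 28} = \sqrt{-30310 + 2 \cdot 49 \cdot 28} = \sqrt{-30310 + 98 \cdot 28} = \sqrt{-30310 + 2744} = \sqrt{-27566} = i \sqrt{27566}$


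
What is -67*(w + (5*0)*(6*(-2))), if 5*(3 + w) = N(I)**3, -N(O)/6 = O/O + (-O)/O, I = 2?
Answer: 201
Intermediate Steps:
N(O) = 0 (N(O) = -6*(O/O + (-O)/O) = -6*(1 - 1) = -6*0 = 0)
w = -3 (w = -3 + (1/5)*0**3 = -3 + (1/5)*0 = -3 + 0 = -3)
-67*(w + (5*0)*(6*(-2))) = -67*(-3 + (5*0)*(6*(-2))) = -67*(-3 + 0*(-12)) = -67*(-3 + 0) = -67*(-3) = 201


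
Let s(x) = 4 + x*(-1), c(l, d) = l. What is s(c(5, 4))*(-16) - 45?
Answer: -29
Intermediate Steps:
s(x) = 4 - x
s(c(5, 4))*(-16) - 45 = (4 - 1*5)*(-16) - 45 = (4 - 5)*(-16) - 45 = -1*(-16) - 45 = 16 - 45 = -29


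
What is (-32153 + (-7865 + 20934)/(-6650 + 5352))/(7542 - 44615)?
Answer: 41747663/48120754 ≈ 0.86756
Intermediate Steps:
(-32153 + (-7865 + 20934)/(-6650 + 5352))/(7542 - 44615) = (-32153 + 13069/(-1298))/(-37073) = (-32153 + 13069*(-1/1298))*(-1/37073) = (-32153 - 13069/1298)*(-1/37073) = -41747663/1298*(-1/37073) = 41747663/48120754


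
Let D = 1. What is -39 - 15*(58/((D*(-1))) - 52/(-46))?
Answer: 18723/23 ≈ 814.04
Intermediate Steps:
-39 - 15*(58/((D*(-1))) - 52/(-46)) = -39 - 15*(58/((1*(-1))) - 52/(-46)) = -39 - 15*(58/(-1) - 52*(-1/46)) = -39 - 15*(58*(-1) + 26/23) = -39 - 15*(-58 + 26/23) = -39 - 15*(-1308/23) = -39 + 19620/23 = 18723/23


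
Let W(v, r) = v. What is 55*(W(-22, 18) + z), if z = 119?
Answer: 5335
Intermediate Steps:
55*(W(-22, 18) + z) = 55*(-22 + 119) = 55*97 = 5335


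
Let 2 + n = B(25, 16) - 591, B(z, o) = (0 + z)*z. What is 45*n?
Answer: 1440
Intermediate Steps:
B(z, o) = z² (B(z, o) = z*z = z²)
n = 32 (n = -2 + (25² - 591) = -2 + (625 - 591) = -2 + 34 = 32)
45*n = 45*32 = 1440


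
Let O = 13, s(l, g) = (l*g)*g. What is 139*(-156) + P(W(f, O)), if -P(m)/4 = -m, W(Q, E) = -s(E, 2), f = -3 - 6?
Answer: -21892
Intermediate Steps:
s(l, g) = l*g² (s(l, g) = (g*l)*g = l*g²)
f = -9
W(Q, E) = -4*E (W(Q, E) = -E*2² = -E*4 = -4*E)
P(m) = 4*m (P(m) = -(-4)*m = 4*m)
139*(-156) + P(W(f, O)) = 139*(-156) + 4*(-4*13) = -21684 + 4*(-52) = -21684 - 208 = -21892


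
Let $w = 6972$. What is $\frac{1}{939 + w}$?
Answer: $\frac{1}{7911} \approx 0.00012641$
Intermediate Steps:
$\frac{1}{939 + w} = \frac{1}{939 + 6972} = \frac{1}{7911}$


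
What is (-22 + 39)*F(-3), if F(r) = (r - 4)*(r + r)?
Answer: 714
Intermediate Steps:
F(r) = 2*r*(-4 + r) (F(r) = (-4 + r)*(2*r) = 2*r*(-4 + r))
(-22 + 39)*F(-3) = (-22 + 39)*(2*(-3)*(-4 - 3)) = 17*(2*(-3)*(-7)) = 17*42 = 714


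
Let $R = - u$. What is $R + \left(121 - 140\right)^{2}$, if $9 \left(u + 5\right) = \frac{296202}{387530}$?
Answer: $\frac{212704603}{581295} \approx 365.92$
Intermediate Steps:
$u = - \frac{2857108}{581295}$ ($u = -5 + \frac{296202 \cdot \frac{1}{387530}}{9} = -5 + \frac{1}{9} \cdot \frac{148101}{193765} = -5 + \frac{49367}{581295} = - \frac{2857108}{581295} \approx -4.9151$)
$R = \frac{2857108}{581295}$ ($R = \left(-1\right) \left(- \frac{2857108}{581295}\right) = \frac{2857108}{581295} \approx 4.9151$)
$R + \left(121 - 140\right)^{2} = \frac{2857108}{581295} + \left(121 - 140\right)^{2} = \frac{2857108}{581295} + \left(-19\right)^{2} = \frac{2857108}{581295} + 361 = \frac{212704603}{581295}$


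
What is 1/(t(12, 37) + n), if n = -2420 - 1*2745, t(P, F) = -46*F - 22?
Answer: -1/6889 ≈ -0.00014516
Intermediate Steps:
t(P, F) = -22 - 46*F
n = -5165 (n = -2420 - 2745 = -5165)
1/(t(12, 37) + n) = 1/((-22 - 46*37) - 5165) = 1/((-22 - 1702) - 5165) = 1/(-1724 - 5165) = 1/(-6889) = -1/6889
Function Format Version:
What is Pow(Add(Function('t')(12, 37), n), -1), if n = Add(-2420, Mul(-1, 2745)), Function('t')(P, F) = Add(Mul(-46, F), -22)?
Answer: Rational(-1, 6889) ≈ -0.00014516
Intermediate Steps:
Function('t')(P, F) = Add(-22, Mul(-46, F))
n = -5165 (n = Add(-2420, -2745) = -5165)
Pow(Add(Function('t')(12, 37), n), -1) = Pow(Add(Add(-22, Mul(-46, 37)), -5165), -1) = Pow(Add(Add(-22, -1702), -5165), -1) = Pow(Add(-1724, -5165), -1) = Pow(-6889, -1) = Rational(-1, 6889)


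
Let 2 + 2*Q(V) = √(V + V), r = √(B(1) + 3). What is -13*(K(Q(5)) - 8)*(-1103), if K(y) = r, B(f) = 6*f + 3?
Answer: -114712 + 28678*√3 ≈ -65040.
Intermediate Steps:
B(f) = 3 + 6*f
r = 2*√3 (r = √((3 + 6*1) + 3) = √((3 + 6) + 3) = √(9 + 3) = √12 = 2*√3 ≈ 3.4641)
Q(V) = -1 + √2*√V/2 (Q(V) = -1 + √(V + V)/2 = -1 + √(2*V)/2 = -1 + (√2*√V)/2 = -1 + √2*√V/2)
K(y) = 2*√3
-13*(K(Q(5)) - 8)*(-1103) = -13*(2*√3 - 8)*(-1103) = -13*(-8 + 2*√3)*(-1103) = (104 - 26*√3)*(-1103) = -114712 + 28678*√3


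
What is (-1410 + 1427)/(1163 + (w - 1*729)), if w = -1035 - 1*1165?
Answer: -17/1766 ≈ -0.0096263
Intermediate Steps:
w = -2200 (w = -1035 - 1165 = -2200)
(-1410 + 1427)/(1163 + (w - 1*729)) = (-1410 + 1427)/(1163 + (-2200 - 1*729)) = 17/(1163 + (-2200 - 729)) = 17/(1163 - 2929) = 17/(-1766) = 17*(-1/1766) = -17/1766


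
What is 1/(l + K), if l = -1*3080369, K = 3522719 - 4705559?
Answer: -1/4263209 ≈ -2.3457e-7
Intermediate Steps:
K = -1182840
l = -3080369
1/(l + K) = 1/(-3080369 - 1182840) = 1/(-4263209) = -1/4263209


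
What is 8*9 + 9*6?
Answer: 126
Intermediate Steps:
8*9 + 9*6 = 72 + 54 = 126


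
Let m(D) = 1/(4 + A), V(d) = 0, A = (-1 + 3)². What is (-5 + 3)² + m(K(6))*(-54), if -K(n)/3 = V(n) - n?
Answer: -11/4 ≈ -2.7500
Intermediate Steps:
A = 4 (A = 2² = 4)
K(n) = 3*n (K(n) = -3*(0 - n) = -(-3)*n = 3*n)
m(D) = ⅛ (m(D) = 1/(4 + 4) = 1/8 = ⅛)
(-5 + 3)² + m(K(6))*(-54) = (-5 + 3)² + (⅛)*(-54) = (-2)² - 27/4 = 4 - 27/4 = -11/4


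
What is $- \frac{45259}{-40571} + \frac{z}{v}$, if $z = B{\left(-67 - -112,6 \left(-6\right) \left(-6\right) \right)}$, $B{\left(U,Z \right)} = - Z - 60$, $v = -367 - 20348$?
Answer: $\frac{316245927}{280142755} \approx 1.1289$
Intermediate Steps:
$v = -20715$ ($v = -367 - 20348 = -20715$)
$B{\left(U,Z \right)} = -60 - Z$
$z = -276$ ($z = -60 - 6 \left(-6\right) \left(-6\right) = -60 - \left(-36\right) \left(-6\right) = -60 - 216 = -276$)
$- \frac{45259}{-40571} + \frac{z}{v} = - \frac{45259}{-40571} - \frac{276}{-20715} = \left(-45259\right) \left(- \frac{1}{40571}\right) - - \frac{92}{6905} = \frac{45259}{40571} + \frac{92}{6905} = \frac{316245927}{280142755}$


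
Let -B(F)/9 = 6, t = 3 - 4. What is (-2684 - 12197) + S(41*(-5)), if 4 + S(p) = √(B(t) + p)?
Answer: -14885 + I*√259 ≈ -14885.0 + 16.093*I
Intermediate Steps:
t = -1
B(F) = -54 (B(F) = -9*6 = -54)
S(p) = -4 + √(-54 + p)
(-2684 - 12197) + S(41*(-5)) = (-2684 - 12197) + (-4 + √(-54 + 41*(-5))) = -14881 + (-4 + √(-54 - 205)) = -14881 + (-4 + √(-259)) = -14881 + (-4 + I*√259) = -14885 + I*√259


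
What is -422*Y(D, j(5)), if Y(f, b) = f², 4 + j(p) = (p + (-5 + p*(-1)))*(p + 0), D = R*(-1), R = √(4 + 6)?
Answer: -4220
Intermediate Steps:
R = √10 ≈ 3.1623
D = -√10 (D = √10*(-1) = -√10 ≈ -3.1623)
j(p) = -4 - 5*p (j(p) = -4 + (p + (-5 + p*(-1)))*(p + 0) = -4 + (p + (-5 - p))*p = -4 - 5*p)
-422*Y(D, j(5)) = -422*(-√10)² = -422*10 = -4220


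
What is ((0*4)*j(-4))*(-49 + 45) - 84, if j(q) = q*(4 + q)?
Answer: -84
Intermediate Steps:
((0*4)*j(-4))*(-49 + 45) - 84 = ((0*4)*(-4*(4 - 4)))*(-49 + 45) - 84 = (0*(-4*0))*(-4) - 84 = (0*0)*(-4) - 84 = 0*(-4) - 84 = 0 - 84 = -84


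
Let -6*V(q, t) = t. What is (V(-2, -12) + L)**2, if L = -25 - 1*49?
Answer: 5184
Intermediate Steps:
V(q, t) = -t/6
L = -74 (L = -25 - 49 = -74)
(V(-2, -12) + L)**2 = (-1/6*(-12) - 74)**2 = (2 - 74)**2 = (-72)**2 = 5184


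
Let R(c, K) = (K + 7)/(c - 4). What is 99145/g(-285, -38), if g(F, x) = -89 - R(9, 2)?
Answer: -495725/454 ≈ -1091.9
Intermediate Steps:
R(c, K) = (7 + K)/(-4 + c)
g(F, x) = -454/5 (g(F, x) = -89 - (7 + 2)/(-4 + 9) = -89 - 9/5 = -454/5)
99145/g(-285, -38) = 99145/(-454/5) = 99145*(-5/454) = -495725/454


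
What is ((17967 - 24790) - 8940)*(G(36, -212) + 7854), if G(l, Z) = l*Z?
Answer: -3499386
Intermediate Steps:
G(l, Z) = Z*l
((17967 - 24790) - 8940)*(G(36, -212) + 7854) = ((17967 - 24790) - 8940)*(-212*36 + 7854) = (-6823 - 8940)*(-7632 + 7854) = -15763*222 = -3499386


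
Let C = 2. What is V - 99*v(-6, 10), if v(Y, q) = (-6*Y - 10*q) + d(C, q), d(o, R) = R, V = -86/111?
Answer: 593320/111 ≈ 5345.2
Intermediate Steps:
V = -86/111 (V = -86*1/111 = -86/111 ≈ -0.77477)
v(Y, q) = -9*q - 6*Y (v(Y, q) = (-6*Y - 10*q) + q = (-10*q - 6*Y) + q = -9*q - 6*Y)
V - 99*v(-6, 10) = -86/111 - 99*(-9*10 - 6*(-6)) = -86/111 - 99*(-90 + 36) = -86/111 - 99*(-54) = -86/111 + 5346 = 593320/111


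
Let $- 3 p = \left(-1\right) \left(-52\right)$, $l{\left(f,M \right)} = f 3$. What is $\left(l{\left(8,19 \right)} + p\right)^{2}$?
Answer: $\frac{400}{9} \approx 44.444$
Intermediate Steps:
$l{\left(f,M \right)} = 3 f$
$p = - \frac{52}{3}$ ($p = - \frac{\left(-1\right) \left(-52\right)}{3} = \left(- \frac{1}{3}\right) 52 = - \frac{52}{3} \approx -17.333$)
$\left(l{\left(8,19 \right)} + p\right)^{2} = \left(3 \cdot 8 - \frac{52}{3}\right)^{2} = \left(24 - \frac{52}{3}\right)^{2} = \left(\frac{20}{3}\right)^{2} = \frac{400}{9}$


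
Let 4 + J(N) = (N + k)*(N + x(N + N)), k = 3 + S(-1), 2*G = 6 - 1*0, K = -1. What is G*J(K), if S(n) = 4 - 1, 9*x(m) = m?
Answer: -91/3 ≈ -30.333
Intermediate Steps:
G = 3 (G = (6 - 1*0)/2 = (6 + 0)/2 = (½)*6 = 3)
x(m) = m/9
S(n) = 3
k = 6 (k = 3 + 3 = 6)
J(N) = -4 + 11*N*(6 + N)/9 (J(N) = -4 + (N + 6)*(N + (N + N)/9) = -4 + (6 + N)*(N + (2*N)/9) = -4 + (6 + N)*(N + 2*N/9) = -4 + (6 + N)*(11*N/9) = -4 + 11*N*(6 + N)/9)
G*J(K) = 3*(-4 + (11/9)*(-1)² + (22/3)*(-1)) = 3*(-4 + (11/9)*1 - 22/3) = 3*(-4 + 11/9 - 22/3) = 3*(-91/9) = -91/3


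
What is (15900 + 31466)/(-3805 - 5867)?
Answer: -23683/4836 ≈ -4.8972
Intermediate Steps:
(15900 + 31466)/(-3805 - 5867) = 47366/(-9672) = 47366*(-1/9672) = -23683/4836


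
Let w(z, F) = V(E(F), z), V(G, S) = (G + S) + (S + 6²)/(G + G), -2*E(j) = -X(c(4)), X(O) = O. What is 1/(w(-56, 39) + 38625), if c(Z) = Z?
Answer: 1/38566 ≈ 2.5930e-5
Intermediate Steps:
E(j) = 2 (E(j) = -(-1)*4/2 = -½*(-4) = 2)
V(G, S) = G + S + (36 + S)/(2*G) (V(G, S) = (G + S) + (S + 36)/((2*G)) = (G + S) + (36 + S)*(1/(2*G)) = (G + S) + (36 + S)/(2*G) = G + S + (36 + S)/(2*G))
w(z, F) = 11 + 5*z/4 (w(z, F) = (18 + z/2 + 2*(2 + z))/2 = (18 + z/2 + (4 + 2*z))/2 = (22 + 5*z/2)/2 = 11 + 5*z/4)
1/(w(-56, 39) + 38625) = 1/((11 + (5/4)*(-56)) + 38625) = 1/((11 - 70) + 38625) = 1/(-59 + 38625) = 1/38566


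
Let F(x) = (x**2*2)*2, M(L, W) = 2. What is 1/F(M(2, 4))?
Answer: 1/16 ≈ 0.062500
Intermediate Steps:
F(x) = 4*x**2 (F(x) = (2*x**2)*2 = 4*x**2)
1/F(M(2, 4)) = 1/(4*2**2) = 1/(4*4) = 1/16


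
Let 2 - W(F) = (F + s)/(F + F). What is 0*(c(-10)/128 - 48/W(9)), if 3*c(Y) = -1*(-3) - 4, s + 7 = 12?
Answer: 0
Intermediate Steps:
s = 5 (s = -7 + 12 = 5)
c(Y) = -⅓ (c(Y) = (-1*(-3) - 4)/3 = (3 - 4)/3 = (⅓)*(-1) = -⅓)
W(F) = 2 - (5 + F)/(2*F) (W(F) = 2 - (F + 5)/(F + F) = 2 - (5 + F)/(2*F))
0*(c(-10)/128 - 48/W(9)) = 0*(-⅓/128 - 48*18/(-5 + 3*9)) = 0*(-⅓*1/128 - 48*18/(-5 + 27)) = 0*(-1/384 - 48/((½)*(⅑)*22)) = 0*(-1/384 - 48/11/9) = 0*(-1/384 - 48*9/11) = 0*(-1/384 - 432/11) = 0*(-165899/4224) = 0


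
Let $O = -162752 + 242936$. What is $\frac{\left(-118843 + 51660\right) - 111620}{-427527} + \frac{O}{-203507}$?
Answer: $\frac{234093017}{9667193021} \approx 0.024215$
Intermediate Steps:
$O = 80184$
$\frac{\left(-118843 + 51660\right) - 111620}{-427527} + \frac{O}{-203507} = \frac{\left(-118843 + 51660\right) - 111620}{-427527} + \frac{80184}{-203507} = \left(-67183 - 111620\right) \left(- \frac{1}{427527}\right) + 80184 \left(- \frac{1}{203507}\right) = \left(-178803\right) \left(- \frac{1}{427527}\right) - \frac{80184}{203507} = \frac{19867}{47503} - \frac{80184}{203507} = \frac{234093017}{9667193021}$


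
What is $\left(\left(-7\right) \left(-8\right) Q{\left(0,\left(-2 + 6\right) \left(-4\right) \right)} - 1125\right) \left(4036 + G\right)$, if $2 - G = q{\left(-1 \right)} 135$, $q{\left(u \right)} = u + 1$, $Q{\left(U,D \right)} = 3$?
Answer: $-3864366$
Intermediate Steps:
$q{\left(u \right)} = 1 + u$
$G = 2$ ($G = 2 - \left(1 - 1\right) 135 = 2 - 0 \cdot 135 = 2 - 0 = 2 + 0 = 2$)
$\left(\left(-7\right) \left(-8\right) Q{\left(0,\left(-2 + 6\right) \left(-4\right) \right)} - 1125\right) \left(4036 + G\right) = \left(\left(-7\right) \left(-8\right) 3 - 1125\right) \left(4036 + 2\right) = \left(56 \cdot 3 - 1125\right) 4038 = \left(168 - 1125\right) 4038 = \left(-957\right) 4038 = -3864366$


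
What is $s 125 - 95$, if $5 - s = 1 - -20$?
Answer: $-2095$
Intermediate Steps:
$s = -16$ ($s = 5 - \left(1 - -20\right) = 5 - \left(1 + 20\right) = 5 - 21 = -16$)
$s 125 - 95 = \left(-16\right) 125 - 95 = -2000 - 95 = -2095$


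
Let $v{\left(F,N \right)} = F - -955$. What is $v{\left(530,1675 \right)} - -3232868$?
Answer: $3234353$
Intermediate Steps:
$v{\left(F,N \right)} = 955 + F$ ($v{\left(F,N \right)} = F + 955 = 955 + F$)
$v{\left(530,1675 \right)} - -3232868 = \left(955 + 530\right) - -3232868 = 1485 + 3232868 = 3234353$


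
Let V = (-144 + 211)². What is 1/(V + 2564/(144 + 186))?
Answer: 165/741967 ≈ 0.00022238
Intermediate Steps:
V = 4489 (V = 67² = 4489)
1/(V + 2564/(144 + 186)) = 1/(4489 + 2564/(144 + 186)) = 1/(4489 + 2564/330) = 1/(4489 + (1/330)*2564) = 1/(4489 + 1282/165) = 1/(741967/165) = 165/741967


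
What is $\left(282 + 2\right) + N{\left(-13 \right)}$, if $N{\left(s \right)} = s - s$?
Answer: $284$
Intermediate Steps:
$N{\left(s \right)} = 0$
$\left(282 + 2\right) + N{\left(-13 \right)} = \left(282 + 2\right) + 0 = 284 + 0 = 284$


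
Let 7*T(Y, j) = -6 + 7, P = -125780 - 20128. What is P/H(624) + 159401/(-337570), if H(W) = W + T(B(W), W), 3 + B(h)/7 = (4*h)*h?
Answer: -345475567889/1474843330 ≈ -234.25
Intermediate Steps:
P = -145908
B(h) = -21 + 28*h² (B(h) = -21 + 7*((4*h)*h) = -21 + 7*(4*h²) = -21 + 28*h²)
T(Y, j) = ⅐ (T(Y, j) = (-6 + 7)/7 = (⅐)*1 = ⅐)
H(W) = ⅐ + W (H(W) = W + ⅐ = ⅐ + W)
P/H(624) + 159401/(-337570) = -145908/(⅐ + 624) + 159401/(-337570) = -145908/4369/7 + 159401*(-1/337570) = -145908*7/4369 - 159401/337570 = -1021356/4369 - 159401/337570 = -345475567889/1474843330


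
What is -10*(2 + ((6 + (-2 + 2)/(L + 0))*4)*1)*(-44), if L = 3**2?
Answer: 11440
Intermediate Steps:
L = 9
-10*(2 + ((6 + (-2 + 2)/(L + 0))*4)*1)*(-44) = -10*(2 + ((6 + (-2 + 2)/(9 + 0))*4)*1)*(-44) = -10*(2 + ((6 + 0/9)*4)*1)*(-44) = -10*(2 + ((6 + 0*(1/9))*4)*1)*(-44) = -10*(2 + ((6 + 0)*4)*1)*(-44) = -10*(2 + (6*4)*1)*(-44) = -10*(2 + 24*1)*(-44) = -10*(2 + 24)*(-44) = -10*26*(-44) = -260*(-44) = 11440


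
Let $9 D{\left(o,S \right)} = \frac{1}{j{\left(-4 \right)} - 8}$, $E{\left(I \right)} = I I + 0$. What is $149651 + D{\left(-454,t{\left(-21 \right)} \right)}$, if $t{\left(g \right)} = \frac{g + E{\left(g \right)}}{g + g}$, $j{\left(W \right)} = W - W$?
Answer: $\frac{10774871}{72} \approx 1.4965 \cdot 10^{5}$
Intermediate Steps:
$j{\left(W \right)} = 0$
$E{\left(I \right)} = I^{2}$ ($E{\left(I \right)} = I^{2} + 0 = I^{2}$)
$t{\left(g \right)} = \frac{g + g^{2}}{2 g}$ ($t{\left(g \right)} = \frac{g + g^{2}}{g + g} = \frac{g + g^{2}}{2 g}$)
$D{\left(o,S \right)} = - \frac{1}{72}$ ($D{\left(o,S \right)} = \frac{1}{9 \left(0 - 8\right)} = \frac{1}{9 \left(-8\right)} = \frac{1}{9} \left(- \frac{1}{8}\right) = - \frac{1}{72}$)
$149651 + D{\left(-454,t{\left(-21 \right)} \right)} = 149651 - \frac{1}{72} = \frac{10774871}{72}$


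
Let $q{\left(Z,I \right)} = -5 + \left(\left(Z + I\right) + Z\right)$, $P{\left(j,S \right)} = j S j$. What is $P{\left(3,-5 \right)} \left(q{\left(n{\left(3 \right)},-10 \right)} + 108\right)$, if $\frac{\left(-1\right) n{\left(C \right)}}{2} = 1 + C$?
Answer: $-3465$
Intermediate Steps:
$n{\left(C \right)} = -2 - 2 C$ ($n{\left(C \right)} = - 2 \left(1 + C\right) = -2 - 2 C$)
$P{\left(j,S \right)} = S j^{2}$ ($P{\left(j,S \right)} = S j j = S j^{2}$)
$q{\left(Z,I \right)} = -5 + I + 2 Z$ ($q{\left(Z,I \right)} = -5 + \left(\left(I + Z\right) + Z\right) = -5 + \left(I + 2 Z\right) = -5 + I + 2 Z$)
$P{\left(3,-5 \right)} \left(q{\left(n{\left(3 \right)},-10 \right)} + 108\right) = - 5 \cdot 3^{2} \left(\left(-5 - 10 + 2 \left(-2 - 6\right)\right) + 108\right) = \left(-5\right) 9 \left(\left(-5 - 10 + 2 \left(-2 - 6\right)\right) + 108\right) = - 45 \left(\left(-5 - 10 + 2 \left(-8\right)\right) + 108\right) = - 45 \left(\left(-5 - 10 - 16\right) + 108\right) = - 45 \left(-31 + 108\right) = \left(-45\right) 77 = -3465$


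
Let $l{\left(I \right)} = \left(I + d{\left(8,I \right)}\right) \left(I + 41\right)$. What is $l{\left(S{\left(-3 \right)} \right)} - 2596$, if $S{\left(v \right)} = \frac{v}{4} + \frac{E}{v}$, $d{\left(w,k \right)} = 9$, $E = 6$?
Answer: $- \frac{37711}{16} \approx -2356.9$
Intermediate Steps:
$S{\left(v \right)} = \frac{6}{v} + \frac{v}{4}$ ($S{\left(v \right)} = \frac{v}{4} + \frac{6}{v} = \frac{6}{v} + \frac{v}{4}$)
$l{\left(I \right)} = \left(9 + I\right) \left(41 + I\right)$ ($l{\left(I \right)} = \left(I + 9\right) \left(I + 41\right) = \left(9 + I\right) \left(41 + I\right)$)
$l{\left(S{\left(-3 \right)} \right)} - 2596 = \left(369 + \left(\frac{6}{-3} + \frac{1}{4} \left(-3\right)\right)^{2} + 50 \left(\frac{6}{-3} + \frac{1}{4} \left(-3\right)\right)\right) - 2596 = \left(369 + \left(6 \left(- \frac{1}{3}\right) - \frac{3}{4}\right)^{2} + 50 \left(6 \left(- \frac{1}{3}\right) - \frac{3}{4}\right)\right) - 2596 = \left(369 + \left(-2 - \frac{3}{4}\right)^{2} + 50 \left(-2 - \frac{3}{4}\right)\right) - 2596 = \left(369 + \left(- \frac{11}{4}\right)^{2} + 50 \left(- \frac{11}{4}\right)\right) - 2596 = \left(369 + \frac{121}{16} - \frac{275}{2}\right) - 2596 = \frac{3825}{16} - 2596 = - \frac{37711}{16}$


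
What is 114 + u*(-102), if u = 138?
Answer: -13962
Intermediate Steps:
114 + u*(-102) = 114 + 138*(-102) = 114 - 14076 = -13962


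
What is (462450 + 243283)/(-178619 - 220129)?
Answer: -100819/56964 ≈ -1.7699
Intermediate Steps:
(462450 + 243283)/(-178619 - 220129) = 705733/(-398748) = 705733*(-1/398748) = -100819/56964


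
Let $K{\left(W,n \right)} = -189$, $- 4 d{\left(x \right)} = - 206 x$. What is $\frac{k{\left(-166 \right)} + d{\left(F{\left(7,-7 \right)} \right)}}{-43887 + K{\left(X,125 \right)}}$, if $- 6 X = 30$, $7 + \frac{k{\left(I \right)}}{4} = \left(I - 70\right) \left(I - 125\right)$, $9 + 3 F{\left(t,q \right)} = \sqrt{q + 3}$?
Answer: $- \frac{549043}{88152} - \frac{103 i}{132228} \approx -6.2284 - 0.00077896 i$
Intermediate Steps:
$F{\left(t,q \right)} = -3 + \frac{\sqrt{3 + q}}{3}$ ($F{\left(t,q \right)} = -3 + \frac{\sqrt{q + 3}}{3} = -3 + \frac{\sqrt{3 + q}}{3}$)
$k{\left(I \right)} = -28 + 4 \left(-125 + I\right) \left(-70 + I\right)$ ($k{\left(I \right)} = -28 + 4 \left(I - 70\right) \left(I - 125\right) = -28 + 4 \left(-70 + I\right) \left(-125 + I\right) = -28 + 4 \left(-125 + I\right) \left(-70 + I\right)$)
$d{\left(x \right)} = \frac{103 x}{2}$ ($d{\left(x \right)} = - \frac{\left(-206\right) x}{4} = \frac{103 x}{2}$)
$X = -5$ ($X = \left(- \frac{1}{6}\right) 30 = -5$)
$\frac{k{\left(-166 \right)} + d{\left(F{\left(7,-7 \right)} \right)}}{-43887 + K{\left(X,125 \right)}} = \frac{\left(34972 - -129480 + 4 \left(-166\right)^{2}\right) + \frac{103 \left(-3 + \frac{\sqrt{3 - 7}}{3}\right)}{2}}{-43887 - 189} = \frac{\left(34972 + 129480 + 4 \cdot 27556\right) + \frac{103 \left(-3 + \frac{\sqrt{-4}}{3}\right)}{2}}{-44076} = \left(\left(34972 + 129480 + 110224\right) + \frac{103 \left(-3 + \frac{2 i}{3}\right)}{2}\right) \left(- \frac{1}{44076}\right) = \left(274676 + \frac{103 \left(-3 + \frac{2 i}{3}\right)}{2}\right) \left(- \frac{1}{44076}\right) = \left(274676 - \left(\frac{309}{2} - \frac{103 i}{3}\right)\right) \left(- \frac{1}{44076}\right) = \left(\frac{549043}{2} + \frac{103 i}{3}\right) \left(- \frac{1}{44076}\right) = - \frac{549043}{88152} - \frac{103 i}{132228}$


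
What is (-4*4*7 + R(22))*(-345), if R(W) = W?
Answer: 31050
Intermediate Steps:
(-4*4*7 + R(22))*(-345) = (-4*4*7 + 22)*(-345) = (-16*7 + 22)*(-345) = (-112 + 22)*(-345) = -90*(-345) = 31050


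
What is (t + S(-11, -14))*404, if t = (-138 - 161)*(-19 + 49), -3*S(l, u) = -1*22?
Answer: -10862752/3 ≈ -3.6209e+6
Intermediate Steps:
S(l, u) = 22/3 (S(l, u) = -(-1)*22/3 = -⅓*(-22) = 22/3)
t = -8970 (t = -299*30 = -8970)
(t + S(-11, -14))*404 = (-8970 + 22/3)*404 = -26888/3*404 = -10862752/3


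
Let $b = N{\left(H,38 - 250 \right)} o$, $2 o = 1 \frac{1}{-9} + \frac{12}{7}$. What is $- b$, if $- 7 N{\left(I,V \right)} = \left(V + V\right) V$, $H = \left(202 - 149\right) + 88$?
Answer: $\frac{4539344}{441} \approx 10293.0$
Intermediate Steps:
$H = 141$ ($H = 53 + 88 = 141$)
$o = \frac{101}{126}$ ($o = \frac{1 \frac{1}{-9} + \frac{12}{7}}{2} = \frac{1 \left(- \frac{1}{9}\right) + 12 \cdot \frac{1}{7}}{2} = \frac{- \frac{1}{9} + \frac{12}{7}}{2} = \frac{1}{2} \cdot \frac{101}{63} = \frac{101}{126} \approx 0.80159$)
$N{\left(I,V \right)} = - \frac{2 V^{2}}{7}$ ($N{\left(I,V \right)} = - \frac{\left(V + V\right) V}{7} = - \frac{2 V V}{7} = - \frac{2 V^{2}}{7}$)
$b = - \frac{4539344}{441}$ ($b = - \frac{2 \left(38 - 250\right)^{2}}{7} \cdot \frac{101}{126} = - \frac{2 \left(-212\right)^{2}}{7} \cdot \frac{101}{126} = \left(- \frac{2}{7}\right) 44944 \cdot \frac{101}{126} = \left(- \frac{89888}{7}\right) \frac{101}{126} = - \frac{4539344}{441} \approx -10293.0$)
$- b = \left(-1\right) \left(- \frac{4539344}{441}\right) = \frac{4539344}{441}$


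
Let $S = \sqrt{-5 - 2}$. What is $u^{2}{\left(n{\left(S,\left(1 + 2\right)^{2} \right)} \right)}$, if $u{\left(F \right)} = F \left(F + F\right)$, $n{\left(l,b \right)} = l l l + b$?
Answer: $-169952 + 264096 i \sqrt{7} \approx -1.6995 \cdot 10^{5} + 6.9873 \cdot 10^{5} i$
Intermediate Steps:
$S = i \sqrt{7}$ ($S = \sqrt{-7} = i \sqrt{7} \approx 2.6458 i$)
$n{\left(l,b \right)} = b + l^{3}$ ($n{\left(l,b \right)} = l l^{2} + b = l^{3} + b = b + l^{3}$)
$u{\left(F \right)} = 2 F^{2}$ ($u{\left(F \right)} = F 2 F = 2 F^{2}$)
$u^{2}{\left(n{\left(S,\left(1 + 2\right)^{2} \right)} \right)} = \left(2 \left(\left(1 + 2\right)^{2} + \left(i \sqrt{7}\right)^{3}\right)^{2}\right)^{2} = \left(2 \left(3^{2} - 7 i \sqrt{7}\right)^{2}\right)^{2} = \left(2 \left(9 - 7 i \sqrt{7}\right)^{2}\right)^{2} = 4 \left(9 - 7 i \sqrt{7}\right)^{4}$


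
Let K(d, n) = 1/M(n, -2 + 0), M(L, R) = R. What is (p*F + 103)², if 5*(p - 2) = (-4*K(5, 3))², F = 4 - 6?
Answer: 237169/25 ≈ 9486.8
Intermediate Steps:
F = -2
K(d, n) = -½ (K(d, n) = 1/(-2 + 0) = 1/(-2) = -½)
p = 14/5 (p = 2 + (-4*(-½))²/5 = 2 + (⅕)*2² = 2 + (⅕)*4 = 2 + ⅘ = 14/5 ≈ 2.8000)
(p*F + 103)² = ((14/5)*(-2) + 103)² = (-28/5 + 103)² = (487/5)² = 237169/25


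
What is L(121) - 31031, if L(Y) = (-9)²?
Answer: -30950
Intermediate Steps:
L(Y) = 81
L(121) - 31031 = 81 - 31031 = -30950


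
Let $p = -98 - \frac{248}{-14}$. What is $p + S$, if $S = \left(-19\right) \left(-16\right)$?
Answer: $\frac{1566}{7} \approx 223.71$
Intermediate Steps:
$S = 304$
$p = - \frac{562}{7}$ ($p = -98 - 248 \left(- \frac{1}{14}\right) = -98 - - \frac{124}{7} = -98 + \frac{124}{7} = - \frac{562}{7} \approx -80.286$)
$p + S = - \frac{562}{7} + 304 = \frac{1566}{7}$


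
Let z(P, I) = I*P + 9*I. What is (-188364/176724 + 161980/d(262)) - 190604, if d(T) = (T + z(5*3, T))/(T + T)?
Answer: -13081012241/73635 ≈ -1.7765e+5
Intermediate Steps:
z(P, I) = 9*I + I*P
d(T) = 25/2 (d(T) = (T + T*(9 + 5*3))/(T + T) = (T + T*(9 + 15))/((2*T)) = (T + T*24)*(1/(2*T)) = (T + 24*T)*(1/(2*T)) = (25*T)*(1/(2*T)) = 25/2)
(-188364/176724 + 161980/d(262)) - 190604 = (-188364/176724 + 161980/(25/2)) - 190604 = (-188364*1/176724 + 161980*(2/25)) - 190604 = (-15697/14727 + 64792/5) - 190604 = 954113299/73635 - 190604 = -13081012241/73635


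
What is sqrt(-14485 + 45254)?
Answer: sqrt(30769) ≈ 175.41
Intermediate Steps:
sqrt(-14485 + 45254) = sqrt(30769)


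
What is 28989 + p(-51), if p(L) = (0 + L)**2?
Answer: 31590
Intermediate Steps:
p(L) = L**2
28989 + p(-51) = 28989 + (-51)**2 = 28989 + 2601 = 31590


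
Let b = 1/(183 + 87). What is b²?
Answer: 1/72900 ≈ 1.3717e-5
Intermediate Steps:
b = 1/270 ≈ 0.0037037
b² = (1/270)² = 1/72900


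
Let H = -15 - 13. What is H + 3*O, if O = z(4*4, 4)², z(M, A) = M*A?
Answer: 12260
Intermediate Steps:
H = -28
z(M, A) = A*M
O = 4096 (O = (4*(4*4))² = (4*16)² = 64² = 4096)
H + 3*O = -28 + 3*4096 = -28 + 12288 = 12260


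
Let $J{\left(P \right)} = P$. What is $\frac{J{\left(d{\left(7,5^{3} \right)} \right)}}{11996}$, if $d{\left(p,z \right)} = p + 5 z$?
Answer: $\frac{158}{2999} \approx 0.052684$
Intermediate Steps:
$\frac{J{\left(d{\left(7,5^{3} \right)} \right)}}{11996} = \frac{7 + 5 \cdot 5^{3}}{11996} = \left(7 + 5 \cdot 125\right) \frac{1}{11996} = \left(7 + 625\right) \frac{1}{11996} = 632 \cdot \frac{1}{11996} = \frac{158}{2999}$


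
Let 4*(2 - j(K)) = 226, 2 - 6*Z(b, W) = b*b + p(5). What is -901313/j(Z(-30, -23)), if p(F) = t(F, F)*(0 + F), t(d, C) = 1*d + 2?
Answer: 1802626/109 ≈ 16538.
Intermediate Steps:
t(d, C) = 2 + d (t(d, C) = d + 2 = 2 + d)
p(F) = F*(2 + F) (p(F) = (2 + F)*(0 + F) = (2 + F)*F = F*(2 + F))
Z(b, W) = -11/2 - b²/6 (Z(b, W) = ⅓ - (b*b + 5*(2 + 5))/6 = ⅓ - (b² + 5*7)/6 = ⅓ - (b² + 35)/6 = ⅓ - (35 + b²)/6 = ⅓ + (-35/6 - b²/6) = -11/2 - b²/6)
j(K) = -109/2 (j(K) = 2 - ¼*226 = 2 - 113/2 = -109/2)
-901313/j(Z(-30, -23)) = -901313/(-109/2) = -901313*(-2/109) = 1802626/109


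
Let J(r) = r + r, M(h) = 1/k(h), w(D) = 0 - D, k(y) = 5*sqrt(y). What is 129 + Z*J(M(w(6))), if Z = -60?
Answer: 129 + 4*I*sqrt(6) ≈ 129.0 + 9.798*I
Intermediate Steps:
w(D) = -D
M(h) = 1/(5*sqrt(h))
J(r) = 2*r
129 + Z*J(M(w(6))) = 129 - 120*1/(5*sqrt(-1*6)) = 129 - 120*1/(5*sqrt(-6)) = 129 - 120*(-I*sqrt(6)/6)/5 = 129 - 120*(-I*sqrt(6)/30) = 129 - (-4)*I*sqrt(6) = 129 + 4*I*sqrt(6)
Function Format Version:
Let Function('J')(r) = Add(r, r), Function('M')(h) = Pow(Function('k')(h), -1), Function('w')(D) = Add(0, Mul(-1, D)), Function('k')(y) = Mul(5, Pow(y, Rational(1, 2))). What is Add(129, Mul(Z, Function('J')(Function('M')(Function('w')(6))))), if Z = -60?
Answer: Add(129, Mul(4, I, Pow(6, Rational(1, 2)))) ≈ Add(129.00, Mul(9.7980, I))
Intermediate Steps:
Function('w')(D) = Mul(-1, D)
Function('M')(h) = Mul(Rational(1, 5), Pow(h, Rational(-1, 2))) (Function('M')(h) = Pow(Mul(5, Pow(h, Rational(1, 2))), -1) = Mul(Rational(1, 5), Pow(h, Rational(-1, 2))))
Function('J')(r) = Mul(2, r)
Add(129, Mul(Z, Function('J')(Function('M')(Function('w')(6))))) = Add(129, Mul(-60, Mul(2, Mul(Rational(1, 5), Pow(Mul(-1, 6), Rational(-1, 2)))))) = Add(129, Mul(-60, Mul(2, Mul(Rational(1, 5), Pow(-6, Rational(-1, 2)))))) = Add(129, Mul(-60, Mul(2, Mul(Rational(1, 5), Mul(Rational(-1, 6), I, Pow(6, Rational(1, 2))))))) = Add(129, Mul(-60, Mul(2, Mul(Rational(-1, 30), I, Pow(6, Rational(1, 2)))))) = Add(129, Mul(-60, Mul(Rational(-1, 15), I, Pow(6, Rational(1, 2))))) = Add(129, Mul(4, I, Pow(6, Rational(1, 2))))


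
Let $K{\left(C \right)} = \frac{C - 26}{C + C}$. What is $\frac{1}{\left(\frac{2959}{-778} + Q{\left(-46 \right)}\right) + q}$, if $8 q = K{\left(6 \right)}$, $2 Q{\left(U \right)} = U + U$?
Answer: $- \frac{9336}{466909} \approx -0.019995$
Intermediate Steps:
$K{\left(C \right)} = \frac{-26 + C}{2 C}$
$Q{\left(U \right)} = U$ ($Q{\left(U \right)} = \frac{U + U}{2} = \frac{2 U}{2} = U$)
$q = - \frac{5}{24}$ ($q = \frac{\frac{1}{2} \cdot \frac{1}{6} \left(-26 + 6\right)}{8} = \frac{\frac{1}{2} \cdot \frac{1}{6} \left(-20\right)}{8} = \frac{1}{8} \left(- \frac{5}{3}\right) = - \frac{5}{24} \approx -0.20833$)
$\frac{1}{\left(\frac{2959}{-778} + Q{\left(-46 \right)}\right) + q} = \frac{1}{\left(\frac{2959}{-778} - 46\right) - \frac{5}{24}} = \frac{1}{\left(2959 \left(- \frac{1}{778}\right) - 46\right) - \frac{5}{24}} = \frac{1}{\left(- \frac{2959}{778} - 46\right) - \frac{5}{24}} = \frac{1}{- \frac{38747}{778} - \frac{5}{24}} = \frac{1}{- \frac{466909}{9336}} = - \frac{9336}{466909}$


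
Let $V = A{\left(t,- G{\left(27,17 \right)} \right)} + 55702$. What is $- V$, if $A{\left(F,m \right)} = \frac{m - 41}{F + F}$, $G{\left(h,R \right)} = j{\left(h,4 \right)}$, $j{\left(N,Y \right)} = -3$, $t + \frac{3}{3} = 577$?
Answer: $- \frac{32084333}{576} \approx -55702.0$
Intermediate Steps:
$t = 576$ ($t = -1 + 577 = 576$)
$G{\left(h,R \right)} = -3$
$A{\left(F,m \right)} = \frac{-41 + m}{2 F}$
$V = \frac{32084333}{576}$ ($V = \frac{-41 - -3}{2 \cdot 576} + 55702 = \frac{1}{2} \cdot \frac{1}{576} \left(-41 + 3\right) + 55702 = \frac{1}{2} \cdot \frac{1}{576} \left(-38\right) + 55702 = - \frac{19}{576} + 55702 = \frac{32084333}{576} \approx 55702.0$)
$- V = \left(-1\right) \frac{32084333}{576} = - \frac{32084333}{576}$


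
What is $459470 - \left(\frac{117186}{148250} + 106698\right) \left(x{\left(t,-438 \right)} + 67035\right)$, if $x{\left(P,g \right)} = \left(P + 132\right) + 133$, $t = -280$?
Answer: $- \frac{106006065644822}{14825} \approx -7.1505 \cdot 10^{9}$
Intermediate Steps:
$x{\left(P,g \right)} = 265 + P$ ($x{\left(P,g \right)} = \left(132 + P\right) + 133 = 265 + P$)
$459470 - \left(\frac{117186}{148250} + 106698\right) \left(x{\left(t,-438 \right)} + 67035\right) = 459470 - \left(\frac{117186}{148250} + 106698\right) \left(\left(265 - 280\right) + 67035\right) = 459470 - \left(117186 \cdot \frac{1}{148250} + 106698\right) \left(-15 + 67035\right) = 459470 - \left(\frac{58593}{74125} + 106698\right) 67020 = 459470 - \frac{7909047843}{74125} \cdot 67020 = 459470 - \frac{106012877287572}{14825} = - \frac{106006065644822}{14825}$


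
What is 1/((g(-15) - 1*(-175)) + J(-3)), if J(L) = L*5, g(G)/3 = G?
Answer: 1/115 ≈ 0.0086956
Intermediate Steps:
g(G) = 3*G
J(L) = 5*L
1/((g(-15) - 1*(-175)) + J(-3)) = 1/((3*(-15) - 1*(-175)) + 5*(-3)) = 1/((-45 + 175) - 15) = 1/(130 - 15) = 1/115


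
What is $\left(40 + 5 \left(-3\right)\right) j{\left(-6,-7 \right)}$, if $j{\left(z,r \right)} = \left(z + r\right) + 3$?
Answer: $-250$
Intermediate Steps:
$j{\left(z,r \right)} = 3 + r + z$ ($j{\left(z,r \right)} = \left(r + z\right) + 3 = 3 + r + z$)
$\left(40 + 5 \left(-3\right)\right) j{\left(-6,-7 \right)} = \left(40 + 5 \left(-3\right)\right) \left(3 - 7 - 6\right) = \left(40 - 15\right) \left(-10\right) = 25 \left(-10\right) = -250$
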